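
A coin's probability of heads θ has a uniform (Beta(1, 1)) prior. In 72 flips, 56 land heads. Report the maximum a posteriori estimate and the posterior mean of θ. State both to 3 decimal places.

θ_MAP = 0.778, E[θ|data] = 0.770

Posterior: Beta(1+56, 1+16) = Beta(57, 17).
Mode = (57−1)/(57+17−2) = 56/72 = 0.778.
With a flat prior the MAP equals the MLE, 56/72.
Mean = 57/(57+17) = 57/74 = 0.770.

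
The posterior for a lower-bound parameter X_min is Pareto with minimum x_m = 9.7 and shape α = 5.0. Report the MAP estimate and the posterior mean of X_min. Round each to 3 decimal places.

X_min_MAP = 9.700, E[X_min|data] = 12.125

The Pareto density is strictly decreasing on [x_m, ∞), so the mode is x_m = 9.700.
Mean = α·x_m/(α−1) = 5.0·9.7/4.0 = 12.125.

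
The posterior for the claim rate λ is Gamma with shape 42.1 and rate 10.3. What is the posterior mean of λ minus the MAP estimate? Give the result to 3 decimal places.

0.097

Mode = (α−1)/β = 41.1/10.3 = 3.990.
Mean = α/β = 42.1/10.3 = 4.087.
Difference = 4.087 − 3.990 = 0.097.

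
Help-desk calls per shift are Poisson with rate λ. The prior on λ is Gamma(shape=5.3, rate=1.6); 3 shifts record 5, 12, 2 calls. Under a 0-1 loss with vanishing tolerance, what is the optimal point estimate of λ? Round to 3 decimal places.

Σ counts = 19. Posterior: Gamma(shape = 5.3+19 = 24.3, rate = 1.6+3 = 4.6).
Mode = (α−1)/β = 23.3/4.6 = 5.065.
Mean = α/β = 24.3/4.6 = 5.283.
This is the posterior mode — the MAP estimate.

5.065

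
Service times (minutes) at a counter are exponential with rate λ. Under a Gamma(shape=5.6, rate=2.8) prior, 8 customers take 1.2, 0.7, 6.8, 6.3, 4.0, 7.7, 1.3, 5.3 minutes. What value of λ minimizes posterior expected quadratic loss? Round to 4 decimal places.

0.3767

Σ times = 33.3. Posterior: Gamma(shape = 5.6+8 = 13.6, rate = 2.8+33.3 = 36.1).
Mode = (α−1)/β = 12.6/36.1 = 0.3490.
Mean = α/β = 13.6/36.1 = 0.3767.
Quadratic loss ⇒ the optimal estimator is the posterior mean.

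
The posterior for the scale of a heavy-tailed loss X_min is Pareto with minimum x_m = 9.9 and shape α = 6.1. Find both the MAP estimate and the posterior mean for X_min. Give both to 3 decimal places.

The Pareto density is strictly decreasing on [x_m, ∞), so the mode is x_m = 9.900.
Mean = α·x_m/(α−1) = 6.1·9.9/5.1 = 11.841.

MAP = 9.900; posterior mean = 11.841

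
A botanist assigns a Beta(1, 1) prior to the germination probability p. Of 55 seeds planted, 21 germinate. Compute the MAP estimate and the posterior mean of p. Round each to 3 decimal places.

MAP: 0.382. Posterior mean: 0.386.

Posterior: Beta(1+21, 1+34) = Beta(22, 35).
Mode = (22−1)/(22+35−2) = 21/55 = 0.382.
With a flat prior the MAP equals the MLE, 21/55.
Mean = 22/(22+35) = 22/57 = 0.386.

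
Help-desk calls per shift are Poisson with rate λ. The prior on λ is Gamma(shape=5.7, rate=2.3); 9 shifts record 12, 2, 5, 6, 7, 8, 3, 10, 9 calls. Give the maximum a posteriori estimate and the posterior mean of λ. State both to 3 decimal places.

Σ counts = 62. Posterior: Gamma(shape = 5.7+62 = 67.7, rate = 2.3+9 = 11.3).
Mode = (α−1)/β = 66.7/11.3 = 5.903.
Mean = α/β = 67.7/11.3 = 5.991.
Mean > mode: the posterior has a right tail.

MAP = 5.903; posterior mean = 5.991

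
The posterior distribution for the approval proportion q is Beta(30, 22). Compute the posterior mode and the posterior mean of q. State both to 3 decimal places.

MAP: 0.580. Posterior mean: 0.577.

Mode = (30−1)/(30+22−2) = 29/50 = 0.580.
Mean = 30/(30+22) = 30/52 = 0.577.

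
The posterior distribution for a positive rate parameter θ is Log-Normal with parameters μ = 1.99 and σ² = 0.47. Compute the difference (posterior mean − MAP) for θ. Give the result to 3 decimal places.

4.681

Mode = exp(μ − σ²) = exp(1.52) = 4.572.
Mean = exp(μ + σ²/2) = exp(2.225) = 9.253.
Difference = 9.253 − 4.572 = 4.681.
Right-skewed posterior ⇒ mode < mean.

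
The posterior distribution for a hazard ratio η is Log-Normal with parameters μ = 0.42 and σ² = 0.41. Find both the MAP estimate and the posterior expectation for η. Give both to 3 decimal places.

MAP = 1.010; posterior mean = 1.868

Mode = exp(μ − σ²) = exp(0.01) = 1.010.
Mean = exp(μ + σ²/2) = exp(0.625) = 1.868.
Mean > mode: the posterior has a right tail.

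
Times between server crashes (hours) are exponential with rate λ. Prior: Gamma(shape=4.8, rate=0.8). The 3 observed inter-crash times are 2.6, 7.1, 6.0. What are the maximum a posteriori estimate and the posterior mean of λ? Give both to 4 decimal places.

Σ times = 15.7. Posterior: Gamma(shape = 4.8+3 = 7.8, rate = 0.8+15.7 = 16.5).
Mode = (α−1)/β = 6.8/16.5 = 0.4121.
Mean = α/β = 7.8/16.5 = 0.4727.
Right-skewed posterior ⇒ mode < mean.

MAP: 0.4121. Posterior mean: 0.4727.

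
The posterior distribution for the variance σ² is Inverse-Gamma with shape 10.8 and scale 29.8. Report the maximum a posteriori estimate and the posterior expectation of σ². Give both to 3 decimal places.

Mode = β/(α+1) = 29.8/11.8 = 2.525.
Mean = β/(α−1) = 29.8/9.8 = 3.041.
The mean is pulled above the mode by the posterior's right skew.

σ²_MAP = 2.525, E[σ²|data] = 3.041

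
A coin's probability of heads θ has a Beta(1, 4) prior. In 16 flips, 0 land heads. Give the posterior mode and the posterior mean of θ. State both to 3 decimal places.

Posterior: Beta(1+0, 4+16) = Beta(1, 20).
Since α = 1 ≤ 1 and β > 1, the Beta density is monotone decreasing on [0,1]; the mode is at 0.
Mean = 1/(1+20) = 0.048.

θ_MAP = 0.000, E[θ|data] = 0.048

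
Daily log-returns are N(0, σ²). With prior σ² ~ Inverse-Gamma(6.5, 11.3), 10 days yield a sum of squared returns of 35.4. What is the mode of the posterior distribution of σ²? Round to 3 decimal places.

Posterior: Inverse-Gamma(shape = 6.5+10/2 = 11.5, scale = 11.3+35.4/2 = 29.0).
Mode = β/(α+1) = 29.0/12.5 = 2.320.
Mean = β/(α−1) = 29.0/10.5 = 2.762.
This is the posterior mode — the MAP estimate.

2.320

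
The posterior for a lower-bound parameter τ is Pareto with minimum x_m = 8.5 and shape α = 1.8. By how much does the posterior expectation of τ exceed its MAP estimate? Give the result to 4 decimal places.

The Pareto density is strictly decreasing on [x_m, ∞), so the mode is x_m = 8.5000.
Mean = α·x_m/(α−1) = 1.8·8.5/0.8 = 19.1250.
Difference = 19.1250 − 8.5000 = 10.6250.
Mean > mode: the posterior has a right tail.

10.6250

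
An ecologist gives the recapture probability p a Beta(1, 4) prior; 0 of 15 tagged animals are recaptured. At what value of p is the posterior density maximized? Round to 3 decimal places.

Posterior: Beta(1+0, 4+15) = Beta(1, 19).
Since α = 1 ≤ 1 and β > 1, the Beta density is monotone decreasing on [0,1]; the mode is at 0.
Mean = 1/(1+19) = 0.050.
This is the posterior mode — the MAP estimate.

0.000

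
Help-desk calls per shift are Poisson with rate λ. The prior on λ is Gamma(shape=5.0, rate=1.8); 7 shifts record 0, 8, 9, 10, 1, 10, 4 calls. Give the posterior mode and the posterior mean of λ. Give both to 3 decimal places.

Σ counts = 42. Posterior: Gamma(shape = 5.0+42 = 47.0, rate = 1.8+7 = 8.8).
Mode = (α−1)/β = 46.0/8.8 = 5.227.
Mean = α/β = 47.0/8.8 = 5.341.

MAP: 5.227. Posterior mean: 5.341.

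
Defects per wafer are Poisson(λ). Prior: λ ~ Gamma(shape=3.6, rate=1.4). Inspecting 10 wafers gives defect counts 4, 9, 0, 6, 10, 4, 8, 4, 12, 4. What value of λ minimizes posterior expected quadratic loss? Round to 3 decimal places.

Σ counts = 61. Posterior: Gamma(shape = 3.6+61 = 64.6, rate = 1.4+10 = 11.4).
Mode = (α−1)/β = 63.6/11.4 = 5.579.
Mean = α/β = 64.6/11.4 = 5.667.
Quadratic loss ⇒ the optimal estimator is the posterior mean.

5.667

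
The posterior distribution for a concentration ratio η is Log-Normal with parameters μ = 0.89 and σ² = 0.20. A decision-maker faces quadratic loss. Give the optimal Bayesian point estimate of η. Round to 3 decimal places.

2.691

Mode = exp(μ − σ²) = exp(0.69) = 1.994.
Mean = exp(μ + σ²/2) = exp(0.990) = 2.691.
Quadratic loss ⇒ the optimal estimator is the posterior mean.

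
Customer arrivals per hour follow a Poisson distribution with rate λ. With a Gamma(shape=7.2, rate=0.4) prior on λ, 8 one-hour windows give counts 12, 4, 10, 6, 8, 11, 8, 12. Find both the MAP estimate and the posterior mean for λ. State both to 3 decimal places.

λ_MAP = 9.190, E[λ|data] = 9.310

Σ counts = 71. Posterior: Gamma(shape = 7.2+71 = 78.2, rate = 0.4+8 = 8.4).
Mode = (α−1)/β = 77.2/8.4 = 9.190.
Mean = α/β = 78.2/8.4 = 9.310.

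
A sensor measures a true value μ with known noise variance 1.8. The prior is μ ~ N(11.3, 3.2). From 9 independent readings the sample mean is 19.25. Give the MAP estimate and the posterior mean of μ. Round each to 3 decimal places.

Posterior for μ is Normal. Precision-weighted mean: (1/3.2·11.3 + 9/1.8·19.25) / (1/3.2 + 9/1.8) = 18.782.
A Normal posterior is symmetric, so mode = mean.

MAP estimate = 18.782, posterior mean = 18.782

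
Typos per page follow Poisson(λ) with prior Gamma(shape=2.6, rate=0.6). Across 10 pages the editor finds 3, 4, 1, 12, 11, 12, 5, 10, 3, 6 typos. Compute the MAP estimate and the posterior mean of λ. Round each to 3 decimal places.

Σ counts = 67. Posterior: Gamma(shape = 2.6+67 = 69.6, rate = 0.6+10 = 10.6).
Mode = (α−1)/β = 68.6/10.6 = 6.472.
Mean = α/β = 69.6/10.6 = 6.566.

MAP estimate = 6.472, posterior mean = 6.566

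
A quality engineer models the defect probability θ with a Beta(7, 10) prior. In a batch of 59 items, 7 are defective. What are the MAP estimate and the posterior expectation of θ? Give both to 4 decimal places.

MAP = 0.1757; posterior mean = 0.1842

Posterior: Beta(7+7, 10+52) = Beta(14, 62).
Mode = (14−1)/(14+62−2) = 13/74 = 0.1757.
Mean = 14/(14+62) = 14/76 = 0.1842.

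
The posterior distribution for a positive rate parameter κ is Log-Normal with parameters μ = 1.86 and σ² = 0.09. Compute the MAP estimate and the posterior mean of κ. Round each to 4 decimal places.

MAP estimate = 5.8709, posterior mean = 6.7194

Mode = exp(μ − σ²) = exp(1.77) = 5.8709.
Mean = exp(μ + σ²/2) = exp(1.905) = 6.7194.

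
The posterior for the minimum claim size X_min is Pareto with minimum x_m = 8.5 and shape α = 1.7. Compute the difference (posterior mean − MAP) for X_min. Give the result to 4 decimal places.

The Pareto density is strictly decreasing on [x_m, ∞), so the mode is x_m = 8.5000.
Mean = α·x_m/(α−1) = 1.7·8.5/0.7 = 20.6429.
Difference = 20.6429 − 8.5000 = 12.1429.

12.1429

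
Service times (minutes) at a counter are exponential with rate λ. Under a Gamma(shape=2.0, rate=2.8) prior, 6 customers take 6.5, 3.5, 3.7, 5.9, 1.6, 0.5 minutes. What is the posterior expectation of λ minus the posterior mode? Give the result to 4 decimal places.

Σ times = 21.7. Posterior: Gamma(shape = 2.0+6 = 8.0, rate = 2.8+21.7 = 24.5).
Mode = (α−1)/β = 7.0/24.5 = 0.2857.
Mean = α/β = 8.0/24.5 = 0.3265.
Difference = 0.3265 − 0.2857 = 0.0408.
The posterior is right-skewed, so the mean exceeds the mode.

0.0408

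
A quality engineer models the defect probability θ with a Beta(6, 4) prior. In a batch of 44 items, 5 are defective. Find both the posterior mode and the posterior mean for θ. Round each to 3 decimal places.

posterior mode = 0.192, posterior mean = 0.204

Posterior: Beta(6+5, 4+39) = Beta(11, 43).
Mode = (11−1)/(11+43−2) = 10/52 = 0.192.
Mean = 11/(11+43) = 11/54 = 0.204.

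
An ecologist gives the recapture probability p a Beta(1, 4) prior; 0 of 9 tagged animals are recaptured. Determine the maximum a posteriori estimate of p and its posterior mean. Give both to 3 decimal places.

MAP = 0.000; posterior mean = 0.071

Posterior: Beta(1+0, 4+9) = Beta(1, 13).
Since α = 1 ≤ 1 and β > 1, the Beta density is monotone decreasing on [0,1]; the mode is at 0.
Mean = 1/(1+13) = 0.071.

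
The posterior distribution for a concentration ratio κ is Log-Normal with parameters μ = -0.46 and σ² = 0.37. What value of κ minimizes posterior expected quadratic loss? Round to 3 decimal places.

Mode = exp(μ − σ²) = exp(-0.83) = 0.436.
Mean = exp(μ + σ²/2) = exp(-0.275) = 0.760.
Quadratic loss ⇒ the optimal estimator is the posterior mean.

0.760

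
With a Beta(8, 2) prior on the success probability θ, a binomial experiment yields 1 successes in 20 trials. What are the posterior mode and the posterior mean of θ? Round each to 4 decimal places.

Posterior: Beta(8+1, 2+19) = Beta(9, 21).
Mode = (9−1)/(9+21−2) = 8/28 = 0.2857.
Mean = 9/(9+21) = 9/30 = 0.3000.
Mean > mode: the posterior has a right tail.

posterior mode = 0.2857, posterior mean = 0.3000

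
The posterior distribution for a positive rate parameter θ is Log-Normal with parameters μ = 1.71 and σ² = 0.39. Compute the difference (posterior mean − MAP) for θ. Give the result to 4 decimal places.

Mode = exp(μ − σ²) = exp(1.32) = 3.7434.
Mean = exp(μ + σ²/2) = exp(1.905) = 6.7194.
Difference = 6.7194 − 3.7434 = 2.9760.
The mean is pulled above the mode by the posterior's right skew.

2.9760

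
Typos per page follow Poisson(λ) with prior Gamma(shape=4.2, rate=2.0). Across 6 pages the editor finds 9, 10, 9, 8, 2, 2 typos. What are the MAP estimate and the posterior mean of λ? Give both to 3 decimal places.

Σ counts = 40. Posterior: Gamma(shape = 4.2+40 = 44.2, rate = 2.0+6 = 8.0).
Mode = (α−1)/β = 43.2/8.0 = 5.400.
Mean = α/β = 44.2/8.0 = 5.525.
The mean is pulled above the mode by the posterior's right skew.

MAP: 5.400. Posterior mean: 5.525.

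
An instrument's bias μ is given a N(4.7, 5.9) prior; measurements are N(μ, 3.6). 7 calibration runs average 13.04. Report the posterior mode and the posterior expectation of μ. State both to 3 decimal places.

μ_MAP = 12.371, E[μ|data] = 12.371

Posterior for μ is Normal. Precision-weighted mean: (1/5.9·4.7 + 7/3.6·13.04) / (1/5.9 + 7/3.6) = 12.371.
A Normal posterior is symmetric, so mode = mean.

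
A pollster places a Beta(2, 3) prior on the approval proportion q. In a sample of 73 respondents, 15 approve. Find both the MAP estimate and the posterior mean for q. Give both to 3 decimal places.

MAP: 0.211. Posterior mean: 0.218.

Posterior: Beta(2+15, 3+58) = Beta(17, 61).
Mode = (17−1)/(17+61−2) = 16/76 = 0.211.
Mean = 17/(17+61) = 17/78 = 0.218.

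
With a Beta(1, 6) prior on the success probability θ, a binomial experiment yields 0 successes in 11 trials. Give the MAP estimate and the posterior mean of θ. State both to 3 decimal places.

Posterior: Beta(1+0, 6+11) = Beta(1, 17).
Since α = 1 ≤ 1 and β > 1, the Beta density is monotone decreasing on [0,1]; the mode is at 0.
Mean = 1/(1+17) = 0.056.

MAP = 0.000, posterior mean = 0.056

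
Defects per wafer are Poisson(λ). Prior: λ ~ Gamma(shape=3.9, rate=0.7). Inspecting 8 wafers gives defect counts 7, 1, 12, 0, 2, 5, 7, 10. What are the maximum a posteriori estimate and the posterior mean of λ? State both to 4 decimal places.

MAP = 5.3908, posterior mean = 5.5057

Σ counts = 44. Posterior: Gamma(shape = 3.9+44 = 47.9, rate = 0.7+8 = 8.7).
Mode = (α−1)/β = 46.9/8.7 = 5.3908.
Mean = α/β = 47.9/8.7 = 5.5057.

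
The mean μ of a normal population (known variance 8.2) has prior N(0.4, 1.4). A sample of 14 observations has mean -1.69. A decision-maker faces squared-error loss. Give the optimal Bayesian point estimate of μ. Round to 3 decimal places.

-1.074

Posterior for μ is Normal. Precision-weighted mean: (1/1.4·0.4 + 14/8.2·-1.69) / (1/1.4 + 14/8.2) = -1.074.
A Normal posterior is symmetric, so mode = mean.
Squared-error loss ⇒ the optimal estimator is the posterior mean.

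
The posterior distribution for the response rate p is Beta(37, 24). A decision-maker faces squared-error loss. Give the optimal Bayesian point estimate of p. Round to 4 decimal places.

Mode = (37−1)/(37+24−2) = 36/59 = 0.6102.
Mean = 37/(37+24) = 37/61 = 0.6066.
Squared-error loss ⇒ the optimal estimator is the posterior mean.

0.6066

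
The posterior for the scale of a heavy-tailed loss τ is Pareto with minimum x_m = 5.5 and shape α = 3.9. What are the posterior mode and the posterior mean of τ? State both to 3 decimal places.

The Pareto density is strictly decreasing on [x_m, ∞), so the mode is x_m = 5.500.
Mean = α·x_m/(α−1) = 3.9·5.5/2.9 = 7.397.

MAP: 5.500. Posterior mean: 7.397.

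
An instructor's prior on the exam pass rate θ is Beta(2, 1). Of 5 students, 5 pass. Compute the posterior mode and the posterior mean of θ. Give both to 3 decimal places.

MAP = 1.000, posterior mean = 0.875

Posterior: Beta(2+5, 1+0) = Beta(7, 1).
Since β = 1 ≤ 1 and α > 1, the Beta density is monotone increasing on [0,1]; the mode is at 1.
Mean = 7/(7+1) = 0.875.
The mean is pulled below the mode by the posterior's left skew.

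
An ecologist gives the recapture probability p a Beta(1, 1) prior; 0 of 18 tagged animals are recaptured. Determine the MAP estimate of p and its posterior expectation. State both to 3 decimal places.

MAP = 0.000; posterior mean = 0.050

Posterior: Beta(1+0, 1+18) = Beta(1, 19).
Since α = 1 ≤ 1 and β > 1, the Beta density is monotone decreasing on [0,1]; the mode is at 0.
Mean = 1/(1+19) = 0.050.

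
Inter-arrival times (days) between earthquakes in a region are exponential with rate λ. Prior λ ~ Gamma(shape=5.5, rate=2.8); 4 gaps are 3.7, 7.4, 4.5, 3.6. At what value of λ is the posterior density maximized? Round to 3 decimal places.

Σ times = 19.2. Posterior: Gamma(shape = 5.5+4 = 9.5, rate = 2.8+19.2 = 22.0).
Mode = (α−1)/β = 8.5/22.0 = 0.386.
Mean = α/β = 9.5/22.0 = 0.432.
This is the posterior mode — the MAP estimate.

0.386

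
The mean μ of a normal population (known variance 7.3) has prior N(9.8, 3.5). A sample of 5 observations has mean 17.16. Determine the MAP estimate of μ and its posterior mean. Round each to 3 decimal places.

MAP: 14.994. Posterior mean: 14.994.

Posterior for μ is Normal. Precision-weighted mean: (1/3.5·9.8 + 5/7.3·17.16) / (1/3.5 + 5/7.3) = 14.994.
A Normal posterior is symmetric, so mode = mean.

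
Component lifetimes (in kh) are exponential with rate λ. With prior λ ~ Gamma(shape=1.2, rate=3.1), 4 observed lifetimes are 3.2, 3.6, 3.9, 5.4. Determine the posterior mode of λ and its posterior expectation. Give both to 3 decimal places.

Σ times = 16.1. Posterior: Gamma(shape = 1.2+4 = 5.2, rate = 3.1+16.1 = 19.2).
Mode = (α−1)/β = 4.2/19.2 = 0.219.
Mean = α/β = 5.2/19.2 = 0.271.

posterior mode = 0.219, posterior expectation = 0.271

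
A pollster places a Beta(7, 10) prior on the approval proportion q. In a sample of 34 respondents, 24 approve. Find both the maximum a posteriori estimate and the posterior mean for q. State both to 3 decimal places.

Posterior: Beta(7+24, 10+10) = Beta(31, 20).
Mode = (31−1)/(31+20−2) = 30/49 = 0.612.
Mean = 31/(31+20) = 31/51 = 0.608.
The mean is pulled below the mode by the posterior's left skew.

MAP = 0.612; posterior mean = 0.608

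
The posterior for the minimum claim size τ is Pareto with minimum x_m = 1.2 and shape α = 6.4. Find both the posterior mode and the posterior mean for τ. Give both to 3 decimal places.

The Pareto density is strictly decreasing on [x_m, ∞), so the mode is x_m = 1.200.
Mean = α·x_m/(α−1) = 6.4·1.2/5.4 = 1.422.
The posterior is right-skewed, so the mean exceeds the mode.

τ_MAP = 1.200, E[τ|data] = 1.422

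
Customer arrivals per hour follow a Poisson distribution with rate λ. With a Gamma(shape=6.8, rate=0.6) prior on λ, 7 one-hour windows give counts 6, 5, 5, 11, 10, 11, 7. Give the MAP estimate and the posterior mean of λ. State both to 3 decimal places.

Σ counts = 55. Posterior: Gamma(shape = 6.8+55 = 61.8, rate = 0.6+7 = 7.6).
Mode = (α−1)/β = 60.8/7.6 = 8.000.
Mean = α/β = 61.8/7.6 = 8.132.
The posterior is right-skewed, so the mean exceeds the mode.

MAP = 8.000; posterior mean = 8.132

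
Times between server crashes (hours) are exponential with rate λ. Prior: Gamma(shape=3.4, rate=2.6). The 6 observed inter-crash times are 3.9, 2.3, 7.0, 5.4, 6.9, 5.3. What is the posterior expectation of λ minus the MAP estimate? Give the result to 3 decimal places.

Σ times = 30.8. Posterior: Gamma(shape = 3.4+6 = 9.4, rate = 2.6+30.8 = 33.4).
Mode = (α−1)/β = 8.4/33.4 = 0.251.
Mean = α/β = 9.4/33.4 = 0.281.
Difference = 0.281 − 0.251 = 0.030.
The posterior is right-skewed, so the mean exceeds the mode.

0.030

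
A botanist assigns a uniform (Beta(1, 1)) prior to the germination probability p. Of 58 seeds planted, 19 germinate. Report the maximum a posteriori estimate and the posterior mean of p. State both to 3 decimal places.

MAP = 0.328, posterior mean = 0.333

Posterior: Beta(1+19, 1+39) = Beta(20, 40).
Mode = (20−1)/(20+40−2) = 19/58 = 0.328.
With a flat prior the MAP equals the MLE, 19/58.
Mean = 20/(20+40) = 20/60 = 0.333.
Mean > mode: the posterior has a right tail.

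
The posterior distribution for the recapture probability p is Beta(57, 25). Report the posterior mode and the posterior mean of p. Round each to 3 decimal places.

Mode = (57−1)/(57+25−2) = 56/80 = 0.700.
Mean = 57/(57+25) = 57/82 = 0.695.
Mode > mean: the posterior has a left tail.

MAP: 0.700. Posterior mean: 0.695.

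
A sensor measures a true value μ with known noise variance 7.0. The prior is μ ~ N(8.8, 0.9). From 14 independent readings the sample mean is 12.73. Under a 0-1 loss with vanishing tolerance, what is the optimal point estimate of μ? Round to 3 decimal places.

11.326

Posterior for μ is Normal. Precision-weighted mean: (1/0.9·8.8 + 14/7.0·12.73) / (1/0.9 + 14/7.0) = 11.326.
A Normal posterior is symmetric, so mode = mean.
This is the posterior mode — the MAP estimate.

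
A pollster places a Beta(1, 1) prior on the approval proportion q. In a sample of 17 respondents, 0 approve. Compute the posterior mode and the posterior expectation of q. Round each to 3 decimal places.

q_MAP = 0.000, E[q|data] = 0.053

Posterior: Beta(1+0, 1+17) = Beta(1, 18).
Since α = 1 ≤ 1 and β > 1, the Beta density is monotone decreasing on [0,1]; the mode is at 0.
Mean = 1/(1+18) = 0.053.
Right-skewed posterior ⇒ mode < mean.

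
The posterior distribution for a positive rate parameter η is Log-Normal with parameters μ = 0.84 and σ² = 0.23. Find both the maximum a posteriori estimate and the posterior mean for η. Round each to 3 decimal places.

Mode = exp(μ − σ²) = exp(0.61) = 1.840.
Mean = exp(μ + σ²/2) = exp(0.955) = 2.599.
Right-skewed posterior ⇒ mode < mean.

MAP: 1.840. Posterior mean: 2.599.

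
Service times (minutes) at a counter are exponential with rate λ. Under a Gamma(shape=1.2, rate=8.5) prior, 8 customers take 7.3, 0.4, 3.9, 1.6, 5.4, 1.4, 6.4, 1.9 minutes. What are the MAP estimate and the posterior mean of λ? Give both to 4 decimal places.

MAP = 0.2228, posterior mean = 0.2500

Σ times = 28.3. Posterior: Gamma(shape = 1.2+8 = 9.2, rate = 8.5+28.3 = 36.8).
Mode = (α−1)/β = 8.2/36.8 = 0.2228.
Mean = α/β = 9.2/36.8 = 0.2500.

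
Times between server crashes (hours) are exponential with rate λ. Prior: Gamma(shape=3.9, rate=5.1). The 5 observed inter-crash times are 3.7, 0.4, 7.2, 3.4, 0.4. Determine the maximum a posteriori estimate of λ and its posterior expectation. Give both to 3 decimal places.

λ_MAP = 0.391, E[λ|data] = 0.441

Σ times = 15.1. Posterior: Gamma(shape = 3.9+5 = 8.9, rate = 5.1+15.1 = 20.2).
Mode = (α−1)/β = 7.9/20.2 = 0.391.
Mean = α/β = 8.9/20.2 = 0.441.
The mean is pulled above the mode by the posterior's right skew.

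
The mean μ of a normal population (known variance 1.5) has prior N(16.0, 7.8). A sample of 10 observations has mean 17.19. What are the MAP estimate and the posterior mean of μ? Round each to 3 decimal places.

MAP estimate = 17.168, posterior mean = 17.168

Posterior for μ is Normal. Precision-weighted mean: (1/7.8·16.0 + 10/1.5·17.19) / (1/7.8 + 10/1.5) = 17.168.
A Normal posterior is symmetric, so mode = mean.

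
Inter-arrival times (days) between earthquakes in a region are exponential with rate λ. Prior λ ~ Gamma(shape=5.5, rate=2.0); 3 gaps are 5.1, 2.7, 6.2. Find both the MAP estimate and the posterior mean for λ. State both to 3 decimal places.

MAP: 0.469. Posterior mean: 0.531.

Σ times = 14.0. Posterior: Gamma(shape = 5.5+3 = 8.5, rate = 2.0+14.0 = 16.0).
Mode = (α−1)/β = 7.5/16.0 = 0.469.
Mean = α/β = 8.5/16.0 = 0.531.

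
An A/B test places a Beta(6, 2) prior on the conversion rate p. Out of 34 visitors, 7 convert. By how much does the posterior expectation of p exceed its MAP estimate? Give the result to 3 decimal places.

Posterior: Beta(6+7, 2+27) = Beta(13, 29).
Mode = (13−1)/(13+29−2) = 12/40 = 0.300.
Mean = 13/(13+29) = 13/42 = 0.310.
Difference = 0.310 − 0.300 = 0.010.
The mean is pulled above the mode by the posterior's right skew.

0.010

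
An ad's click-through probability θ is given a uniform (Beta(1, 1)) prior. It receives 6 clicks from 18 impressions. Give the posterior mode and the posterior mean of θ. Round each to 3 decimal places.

Posterior: Beta(1+6, 1+12) = Beta(7, 13).
Mode = (7−1)/(7+13−2) = 6/18 = 0.333.
With a flat prior the MAP equals the MLE, 6/18.
Mean = 7/(7+13) = 7/20 = 0.350.

θ_MAP = 0.333, E[θ|data] = 0.350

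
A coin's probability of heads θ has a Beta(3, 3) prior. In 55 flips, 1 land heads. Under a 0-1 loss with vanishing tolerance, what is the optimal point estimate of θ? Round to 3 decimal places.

0.051

Posterior: Beta(3+1, 3+54) = Beta(4, 57).
Mode = (4−1)/(4+57−2) = 3/59 = 0.051.
Mean = 4/(4+57) = 4/61 = 0.066.
This is the posterior mode — the MAP estimate.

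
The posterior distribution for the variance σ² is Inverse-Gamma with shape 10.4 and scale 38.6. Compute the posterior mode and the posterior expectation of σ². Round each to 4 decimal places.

Mode = β/(α+1) = 38.6/11.4 = 3.3860.
Mean = β/(α−1) = 38.6/9.4 = 4.1064.

σ²_MAP = 3.3860, E[σ²|data] = 4.1064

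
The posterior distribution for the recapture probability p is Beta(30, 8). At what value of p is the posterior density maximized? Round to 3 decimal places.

0.806

Mode = (30−1)/(30+8−2) = 29/36 = 0.806.
Mean = 30/(30+8) = 30/38 = 0.789.
This is the posterior mode — the MAP estimate.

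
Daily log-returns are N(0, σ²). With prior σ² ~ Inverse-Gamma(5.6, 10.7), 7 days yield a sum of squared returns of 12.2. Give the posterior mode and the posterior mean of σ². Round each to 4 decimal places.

MAP = 1.6634, posterior mean = 2.0741

Posterior: Inverse-Gamma(shape = 5.6+7/2 = 9.1, scale = 10.7+12.2/2 = 16.8).
Mode = β/(α+1) = 16.8/10.1 = 1.6634.
Mean = β/(α−1) = 16.8/8.1 = 2.0741.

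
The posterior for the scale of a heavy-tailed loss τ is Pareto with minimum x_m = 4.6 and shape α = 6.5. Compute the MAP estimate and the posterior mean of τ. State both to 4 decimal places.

MAP: 4.6000. Posterior mean: 5.4364.

The Pareto density is strictly decreasing on [x_m, ∞), so the mode is x_m = 4.6000.
Mean = α·x_m/(α−1) = 6.5·4.6/5.5 = 5.4364.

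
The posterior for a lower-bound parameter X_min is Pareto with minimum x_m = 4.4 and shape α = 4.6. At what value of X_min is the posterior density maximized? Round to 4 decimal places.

4.4000

The Pareto density is strictly decreasing on [x_m, ∞), so the mode is x_m = 4.4000.
Mean = α·x_m/(α−1) = 4.6·4.4/3.6 = 5.6222.
This is the posterior mode — the MAP estimate.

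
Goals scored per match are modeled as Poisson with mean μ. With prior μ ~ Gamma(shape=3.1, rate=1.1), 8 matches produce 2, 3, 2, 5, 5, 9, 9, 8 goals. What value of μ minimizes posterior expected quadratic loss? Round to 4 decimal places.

5.0659

Σ counts = 43. Posterior: Gamma(shape = 3.1+43 = 46.1, rate = 1.1+8 = 9.1).
Mode = (α−1)/β = 45.1/9.1 = 4.9560.
Mean = α/β = 46.1/9.1 = 5.0659.
Quadratic loss ⇒ the optimal estimator is the posterior mean.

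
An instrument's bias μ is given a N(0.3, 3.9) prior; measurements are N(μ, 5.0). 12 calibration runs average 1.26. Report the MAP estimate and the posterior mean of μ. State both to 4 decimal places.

Posterior for μ is Normal. Precision-weighted mean: (1/3.9·0.3 + 12/5.0·1.26) / (1/3.9 + 12/5.0) = 1.1673.
A Normal posterior is symmetric, so mode = mean.

MAP: 1.1673. Posterior mean: 1.1673.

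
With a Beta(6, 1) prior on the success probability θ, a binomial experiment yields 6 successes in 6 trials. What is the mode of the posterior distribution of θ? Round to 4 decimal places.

Posterior: Beta(6+6, 1+0) = Beta(12, 1).
Since β = 1 ≤ 1 and α > 1, the Beta density is monotone increasing on [0,1]; the mode is at 1.
Mean = 12/(12+1) = 0.9231.
This is the posterior mode — the MAP estimate.

1.0000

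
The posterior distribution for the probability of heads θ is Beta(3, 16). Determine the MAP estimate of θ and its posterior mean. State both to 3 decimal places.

Mode = (3−1)/(3+16−2) = 2/17 = 0.118.
Mean = 3/(3+16) = 3/19 = 0.158.
The mean is pulled above the mode by the posterior's right skew.

MAP = 0.118, posterior mean = 0.158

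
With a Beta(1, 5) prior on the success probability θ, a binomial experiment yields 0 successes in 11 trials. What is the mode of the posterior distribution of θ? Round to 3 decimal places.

0.000

Posterior: Beta(1+0, 5+11) = Beta(1, 16).
Since α = 1 ≤ 1 and β > 1, the Beta density is monotone decreasing on [0,1]; the mode is at 0.
Mean = 1/(1+16) = 0.059.
This is the posterior mode — the MAP estimate.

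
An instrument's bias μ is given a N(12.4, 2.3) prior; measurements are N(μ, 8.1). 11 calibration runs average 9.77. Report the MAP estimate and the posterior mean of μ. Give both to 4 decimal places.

MAP = 10.4078; posterior mean = 10.4078

Posterior for μ is Normal. Precision-weighted mean: (1/2.3·12.4 + 11/8.1·9.77) / (1/2.3 + 11/8.1) = 10.4078.
A Normal posterior is symmetric, so mode = mean.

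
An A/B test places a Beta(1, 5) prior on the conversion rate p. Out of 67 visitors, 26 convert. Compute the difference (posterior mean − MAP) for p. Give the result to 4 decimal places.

Posterior: Beta(1+26, 5+41) = Beta(27, 46).
Mode = (27−1)/(27+46−2) = 26/71 = 0.3662.
Mean = 27/(27+46) = 27/73 = 0.3699.
Difference = 0.3699 − 0.3662 = 0.0037.
The posterior is right-skewed, so the mean exceeds the mode.

0.0037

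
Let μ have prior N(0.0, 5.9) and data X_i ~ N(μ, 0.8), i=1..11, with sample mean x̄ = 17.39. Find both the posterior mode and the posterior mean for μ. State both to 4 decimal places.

Posterior for μ is Normal. Precision-weighted mean: (1/5.9·0.0 + 11/0.8·17.39) / (1/5.9 + 11/0.8) = 17.1782.
A Normal posterior is symmetric, so mode = mean.

MAP: 17.1782. Posterior mean: 17.1782.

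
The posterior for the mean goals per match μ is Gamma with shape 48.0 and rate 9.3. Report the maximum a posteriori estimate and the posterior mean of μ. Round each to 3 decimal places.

Mode = (α−1)/β = 47.0/9.3 = 5.054.
Mean = α/β = 48.0/9.3 = 5.161.

MAP = 5.054, posterior mean = 5.161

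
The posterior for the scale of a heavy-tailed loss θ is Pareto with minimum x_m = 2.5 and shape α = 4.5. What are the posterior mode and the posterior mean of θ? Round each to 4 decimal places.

The Pareto density is strictly decreasing on [x_m, ∞), so the mode is x_m = 2.5000.
Mean = α·x_m/(α−1) = 4.5·2.5/3.5 = 3.2143.

MAP = 2.5000; posterior mean = 3.2143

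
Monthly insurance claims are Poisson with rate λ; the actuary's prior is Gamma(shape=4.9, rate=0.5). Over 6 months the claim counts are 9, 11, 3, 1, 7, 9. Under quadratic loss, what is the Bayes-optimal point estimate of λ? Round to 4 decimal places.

Σ counts = 40. Posterior: Gamma(shape = 4.9+40 = 44.9, rate = 0.5+6 = 6.5).
Mode = (α−1)/β = 43.9/6.5 = 6.7538.
Mean = α/β = 44.9/6.5 = 6.9077.
Quadratic loss ⇒ the optimal estimator is the posterior mean.

6.9077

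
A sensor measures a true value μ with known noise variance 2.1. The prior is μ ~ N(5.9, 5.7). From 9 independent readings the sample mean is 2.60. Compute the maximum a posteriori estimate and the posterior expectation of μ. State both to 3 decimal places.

Posterior for μ is Normal. Precision-weighted mean: (1/5.7·5.9 + 9/2.1·2.60) / (1/5.7 + 9/2.1) = 2.730.
A Normal posterior is symmetric, so mode = mean.

MAP = 2.730; posterior mean = 2.730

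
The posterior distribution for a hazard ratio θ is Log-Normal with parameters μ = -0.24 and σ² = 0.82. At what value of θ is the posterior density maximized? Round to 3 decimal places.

Mode = exp(μ − σ²) = exp(-1.06) = 0.346.
Mean = exp(μ + σ²/2) = exp(0.170) = 1.185.
This is the posterior mode — the MAP estimate.

0.346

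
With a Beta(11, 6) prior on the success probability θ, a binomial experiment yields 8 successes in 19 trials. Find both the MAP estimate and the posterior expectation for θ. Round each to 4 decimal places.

Posterior: Beta(11+8, 6+11) = Beta(19, 17).
Mode = (19−1)/(19+17−2) = 18/34 = 0.5294.
Mean = 19/(19+17) = 19/36 = 0.5278.

MAP estimate = 0.5294, posterior expectation = 0.5278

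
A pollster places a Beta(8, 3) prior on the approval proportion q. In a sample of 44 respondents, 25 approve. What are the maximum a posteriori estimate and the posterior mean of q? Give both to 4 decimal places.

q_MAP = 0.6038, E[q|data] = 0.6000

Posterior: Beta(8+25, 3+19) = Beta(33, 22).
Mode = (33−1)/(33+22−2) = 32/53 = 0.6038.
Mean = 33/(33+22) = 33/55 = 0.6000.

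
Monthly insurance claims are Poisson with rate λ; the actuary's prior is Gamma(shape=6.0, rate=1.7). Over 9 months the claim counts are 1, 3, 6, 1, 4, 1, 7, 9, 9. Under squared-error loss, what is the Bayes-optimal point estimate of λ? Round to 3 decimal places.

Σ counts = 41. Posterior: Gamma(shape = 6.0+41 = 47.0, rate = 1.7+9 = 10.7).
Mode = (α−1)/β = 46.0/10.7 = 4.299.
Mean = α/β = 47.0/10.7 = 4.393.
Squared-error loss ⇒ the optimal estimator is the posterior mean.

4.393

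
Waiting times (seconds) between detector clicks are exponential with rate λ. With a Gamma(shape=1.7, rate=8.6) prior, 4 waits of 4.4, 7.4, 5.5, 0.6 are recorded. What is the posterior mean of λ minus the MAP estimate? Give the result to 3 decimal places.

Σ times = 17.9. Posterior: Gamma(shape = 1.7+4 = 5.7, rate = 8.6+17.9 = 26.5).
Mode = (α−1)/β = 4.7/26.5 = 0.177.
Mean = α/β = 5.7/26.5 = 0.215.
Difference = 0.215 − 0.177 = 0.038.

0.038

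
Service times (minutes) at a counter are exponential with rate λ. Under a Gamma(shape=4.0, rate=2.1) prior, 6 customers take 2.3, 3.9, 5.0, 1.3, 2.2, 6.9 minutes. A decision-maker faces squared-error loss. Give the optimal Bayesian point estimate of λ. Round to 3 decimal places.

Σ times = 21.6. Posterior: Gamma(shape = 4.0+6 = 10.0, rate = 2.1+21.6 = 23.7).
Mode = (α−1)/β = 9.0/23.7 = 0.380.
Mean = α/β = 10.0/23.7 = 0.422.
Squared-error loss ⇒ the optimal estimator is the posterior mean.

0.422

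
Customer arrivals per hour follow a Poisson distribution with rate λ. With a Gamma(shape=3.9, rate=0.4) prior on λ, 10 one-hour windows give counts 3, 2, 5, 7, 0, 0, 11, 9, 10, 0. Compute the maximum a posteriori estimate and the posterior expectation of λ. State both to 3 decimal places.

λ_MAP = 4.798, E[λ|data] = 4.894

Σ counts = 47. Posterior: Gamma(shape = 3.9+47 = 50.9, rate = 0.4+10 = 10.4).
Mode = (α−1)/β = 49.9/10.4 = 4.798.
Mean = α/β = 50.9/10.4 = 4.894.
Right-skewed posterior ⇒ mode < mean.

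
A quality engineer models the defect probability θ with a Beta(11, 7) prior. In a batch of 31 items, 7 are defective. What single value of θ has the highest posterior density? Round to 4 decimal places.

Posterior: Beta(11+7, 7+24) = Beta(18, 31).
Mode = (18−1)/(18+31−2) = 17/47 = 0.3617.
Mean = 18/(18+31) = 18/49 = 0.3673.
This is the posterior mode — the MAP estimate.

0.3617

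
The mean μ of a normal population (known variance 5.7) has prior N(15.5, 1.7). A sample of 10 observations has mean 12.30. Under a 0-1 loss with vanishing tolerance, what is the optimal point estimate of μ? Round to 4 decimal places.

Posterior for μ is Normal. Precision-weighted mean: (1/1.7·15.5 + 10/5.7·12.30) / (1/1.7 + 10/5.7) = 13.1035.
A Normal posterior is symmetric, so mode = mean.
This is the posterior mode — the MAP estimate.

13.1035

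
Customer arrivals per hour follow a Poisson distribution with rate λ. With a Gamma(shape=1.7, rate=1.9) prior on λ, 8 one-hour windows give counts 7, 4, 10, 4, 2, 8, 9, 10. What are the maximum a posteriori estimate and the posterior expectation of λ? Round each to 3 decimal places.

Σ counts = 54. Posterior: Gamma(shape = 1.7+54 = 55.7, rate = 1.9+8 = 9.9).
Mode = (α−1)/β = 54.7/9.9 = 5.525.
Mean = α/β = 55.7/9.9 = 5.626.

MAP: 5.525. Posterior mean: 5.626.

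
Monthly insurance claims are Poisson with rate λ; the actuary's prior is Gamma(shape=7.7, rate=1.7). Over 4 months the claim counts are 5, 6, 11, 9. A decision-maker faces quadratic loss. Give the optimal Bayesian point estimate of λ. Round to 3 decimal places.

6.789

Σ counts = 31. Posterior: Gamma(shape = 7.7+31 = 38.7, rate = 1.7+4 = 5.7).
Mode = (α−1)/β = 37.7/5.7 = 6.614.
Mean = α/β = 38.7/5.7 = 6.789.
Quadratic loss ⇒ the optimal estimator is the posterior mean.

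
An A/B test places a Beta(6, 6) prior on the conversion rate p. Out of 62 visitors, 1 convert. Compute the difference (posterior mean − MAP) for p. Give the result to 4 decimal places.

Posterior: Beta(6+1, 6+61) = Beta(7, 67).
Mode = (7−1)/(7+67−2) = 6/72 = 0.0833.
Mean = 7/(7+67) = 7/74 = 0.0946.
Difference = 0.0946 − 0.0833 = 0.0113.

0.0113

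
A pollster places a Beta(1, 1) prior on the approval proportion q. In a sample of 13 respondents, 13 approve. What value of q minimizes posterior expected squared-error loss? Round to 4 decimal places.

0.9333

Posterior: Beta(1+13, 1+0) = Beta(14, 1).
Since β = 1 ≤ 1 and α > 1, the Beta density is monotone increasing on [0,1]; the mode is at 1.
Mean = 14/(14+1) = 0.9333.
Squared-error loss ⇒ the optimal estimator is the posterior mean.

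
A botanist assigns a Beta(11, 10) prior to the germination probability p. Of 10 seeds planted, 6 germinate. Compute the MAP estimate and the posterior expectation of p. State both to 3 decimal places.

Posterior: Beta(11+6, 10+4) = Beta(17, 14).
Mode = (17−1)/(17+14−2) = 16/29 = 0.552.
Mean = 17/(17+14) = 17/31 = 0.548.

MAP: 0.552. Posterior mean: 0.548.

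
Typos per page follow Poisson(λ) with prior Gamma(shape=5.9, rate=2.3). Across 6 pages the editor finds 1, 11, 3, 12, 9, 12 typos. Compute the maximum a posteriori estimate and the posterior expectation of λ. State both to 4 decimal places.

MAP = 6.3735; posterior mean = 6.4940

Σ counts = 48. Posterior: Gamma(shape = 5.9+48 = 53.9, rate = 2.3+6 = 8.3).
Mode = (α−1)/β = 52.9/8.3 = 6.3735.
Mean = α/β = 53.9/8.3 = 6.4940.
Right-skewed posterior ⇒ mode < mean.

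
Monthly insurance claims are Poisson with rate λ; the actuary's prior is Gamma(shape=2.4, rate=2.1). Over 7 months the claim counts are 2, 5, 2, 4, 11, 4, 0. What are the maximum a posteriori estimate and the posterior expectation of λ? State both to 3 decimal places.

maximum a posteriori estimate = 3.231, posterior expectation = 3.341

Σ counts = 28. Posterior: Gamma(shape = 2.4+28 = 30.4, rate = 2.1+7 = 9.1).
Mode = (α−1)/β = 29.4/9.1 = 3.231.
Mean = α/β = 30.4/9.1 = 3.341.
The posterior is right-skewed, so the mean exceeds the mode.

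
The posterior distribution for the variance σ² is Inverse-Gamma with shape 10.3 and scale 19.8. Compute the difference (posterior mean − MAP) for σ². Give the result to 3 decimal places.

0.377

Mode = β/(α+1) = 19.8/11.3 = 1.752.
Mean = β/(α−1) = 19.8/9.3 = 2.129.
Difference = 2.129 − 1.752 = 0.377.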